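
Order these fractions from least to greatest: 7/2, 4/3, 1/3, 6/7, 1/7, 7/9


Convert to decimal for comparison:
  7/2 = 3.5
  4/3 = 1.3333
  1/3 = 0.3333
  6/7 = 0.8571
  1/7 = 0.1429
  7/9 = 0.7778
Decimals in increasing order: 0.1429 < 0.3333 < 0.7778 < 0.8571 < 1.3333 < 3.5
Writing each back as its fraction gives the sorted order.
Final answer: 1/7, 1/3, 7/9, 6/7, 4/3, 7/2


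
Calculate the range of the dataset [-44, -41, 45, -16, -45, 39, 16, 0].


Maximum value: 45
Minimum value: -45
Range = 45 - (-45) = 90
Final answer: 90


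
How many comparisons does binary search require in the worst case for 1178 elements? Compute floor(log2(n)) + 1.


Binary search halves the search space each step.
Maximum comparisons = floor(log2(1178)) + 1
log2(1178) = 10.2021
floor(log2(1178)) = 10, so 10 + 1 = 11
Final answer: 11


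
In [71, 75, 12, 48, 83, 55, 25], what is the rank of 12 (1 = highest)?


Sort descending: [83, 75, 71, 55, 48, 25, 12]
Find 12 in the sorted list.
12 is at position 7.
Final answer: 7


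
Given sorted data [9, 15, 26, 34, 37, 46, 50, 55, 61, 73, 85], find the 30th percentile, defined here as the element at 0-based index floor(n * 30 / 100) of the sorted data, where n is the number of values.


The dataset has n = 11 elements.
Index = floor(11 * 30 / 100) = floor(330 / 100) = floor(3.3) = 3
Counting from index 0 in the sorted data, the element at index 3 is 34.
Final answer: 34


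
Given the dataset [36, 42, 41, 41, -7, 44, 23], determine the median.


First, sort the list: [-7, 23, 36, 41, 41, 42, 44]
The list has 7 elements (odd count).
The middle index is 3 (0-based), and the element there is 41.
Final answer: 41


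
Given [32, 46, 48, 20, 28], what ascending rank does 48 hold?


Sort ascending: [20, 28, 32, 46, 48]
Find 48 in the sorted list.
48 is at position 5 (1-indexed).
Final answer: 5


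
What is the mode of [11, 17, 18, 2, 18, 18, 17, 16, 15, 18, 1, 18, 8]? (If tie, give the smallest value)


Count the frequency of each value:
  1 appears 1 time(s)
  2 appears 1 time(s)
  8 appears 1 time(s)
  11 appears 1 time(s)
  15 appears 1 time(s)
  16 appears 1 time(s)
  17 appears 2 time(s)
  18 appears 5 time(s)
Maximum frequency is 5.
Only 18 reaches that frequency, so it is the mode.
Final answer: 18


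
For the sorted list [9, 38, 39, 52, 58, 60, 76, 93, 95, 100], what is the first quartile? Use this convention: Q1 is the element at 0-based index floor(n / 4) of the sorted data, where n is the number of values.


The list has n = 10 elements.
Q1 index = floor(10 / 4) = floor(2.5) = 2
Counting from index 0 in the sorted data, the element at index 2 is 39.
Final answer: 39


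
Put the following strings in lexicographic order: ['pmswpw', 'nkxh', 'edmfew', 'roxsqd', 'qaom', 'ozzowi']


Compare strings character by character (the first differing letter decides):
  'edmfew' < 'nkxh' since 'e' < 'n' at position 1
  'nkxh' < 'ozzowi' since 'n' < 'o' at position 1
  'ozzowi' < 'pmswpw' since 'o' < 'p' at position 1
  'pmswpw' < 'qaom' since 'p' < 'q' at position 1
  'qaom' < 'roxsqd' since 'q' < 'r' at position 1
Chaining these comparisons gives the alphabetical order.
Final answer: ['edmfew', 'nkxh', 'ozzowi', 'pmswpw', 'qaom', 'roxsqd']


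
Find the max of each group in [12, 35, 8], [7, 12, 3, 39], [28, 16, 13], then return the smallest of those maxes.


Find max of each group:
  Group 1: [12, 35, 8] -> max = 35
  Group 2: [7, 12, 3, 39] -> max = 39
  Group 3: [28, 16, 13] -> max = 28
Maxes: [35, 39, 28]
Minimum of maxes = 28
Final answer: 28


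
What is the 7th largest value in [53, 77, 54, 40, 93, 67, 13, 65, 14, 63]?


Sort descending: [93, 77, 67, 65, 63, 54, 53, 40, 14, 13]
The 7th element (1-indexed) is at index 6.
Value = 53
Final answer: 53


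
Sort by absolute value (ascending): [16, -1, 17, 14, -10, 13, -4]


Compute absolute values:
  |16| = 16
  |-1| = 1
  |17| = 17
  |14| = 14
  |-10| = 10
  |13| = 13
  |-4| = 4
Absolute values in increasing order: 1 < 4 < 10 < 13 < 14 < 16 < 17
Listing the original numbers in that order gives the answer.
Final answer: [-1, -4, -10, 13, 14, 16, 17]


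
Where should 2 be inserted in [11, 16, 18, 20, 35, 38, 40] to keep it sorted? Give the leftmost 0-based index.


List is sorted: [11, 16, 18, 20, 35, 38, 40]
We need the leftmost position where 2 can be inserted, i.e. the first index whose element is >= 2 (or the end of the list if none is).
Binary search with low=0, high=7 (0-based indices):
  low=0, high=7, mid=3: a[3]=20 >= 2, so high = 3
  low=0, high=3, mid=1: a[1]=16 >= 2, so high = 1
  low=0, high=1, mid=0: a[0]=11 >= 2, so high = 0
Now low = high = 0, so the insertion index is 0.
Final answer: 0


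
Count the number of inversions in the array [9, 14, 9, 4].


For each element, count the later elements that are smaller than it:
  9 (index 0): smaller elements after it = [4] -> 1
  14 (index 1): smaller elements after it = [9, 4] -> 2
  9 (index 2): smaller elements after it = [4] -> 1
Total inversions = 1 + 2 + 1 = 4
Final answer: 4


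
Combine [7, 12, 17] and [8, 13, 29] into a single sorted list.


List A: [7, 12, 17]
List B: [8, 13, 29]
Repeatedly compare the front elements and take the smaller:
  7 vs 8 -> take 7
  12 vs 8 -> take 8
  12 vs 13 -> take 12
  17 vs 13 -> take 13
  17 vs 29 -> take 17
  A is exhausted; append the rest of B: [29]
Final answer: [7, 8, 12, 13, 17, 29]


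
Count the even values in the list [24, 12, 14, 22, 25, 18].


Check each element:
  24 is even
  12 is even
  14 is even
  22 is even
  25 is odd
  18 is even
Evens: [24, 12, 14, 22, 18]
Count of evens = 5
Final answer: 5


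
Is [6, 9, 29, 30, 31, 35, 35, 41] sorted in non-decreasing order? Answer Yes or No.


Check consecutive pairs:
  6 <= 9? True
  9 <= 29? True
  29 <= 30? True
  30 <= 31? True
  31 <= 35? True
  35 <= 35? True
  35 <= 41? True
Every consecutive pair is in order, so the list is non-decreasing.
Final answer: Yes


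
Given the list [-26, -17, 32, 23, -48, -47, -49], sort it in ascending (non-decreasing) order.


Original list: [-26, -17, 32, 23, -48, -47, -49]
Repeatedly take the smallest remaining element:
  Remaining [-26, -17, 32, 23, -48, -47, -49] -> smallest is -49
  Remaining [-26, -17, 32, 23, -48, -47] -> smallest is -48
  Remaining [-26, -17, 32, 23, -47] -> smallest is -47
  Remaining [-26, -17, 32, 23] -> smallest is -26
  Remaining [-17, 32, 23] -> smallest is -17
  Remaining [32, 23] -> smallest is 23
  Remaining [32] -> smallest is 32
Collecting the picks in order gives the sorted list.
Final answer: [-49, -48, -47, -26, -17, 23, 32]


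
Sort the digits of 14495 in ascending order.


The number 14495 has digits: 1, 4, 4, 9, 5
Sorted: 1, 4, 4, 5, 9
Joining the sorted digits gives the result.
Final answer: 14459


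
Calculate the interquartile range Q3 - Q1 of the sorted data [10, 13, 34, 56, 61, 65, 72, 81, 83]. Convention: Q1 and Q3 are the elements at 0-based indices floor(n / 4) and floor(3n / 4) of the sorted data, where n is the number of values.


The data has n = 9 elements.
Q1 index = floor(9 / 4) = floor(2.25) = 2; Q3 index = floor(3 * 9 / 4) = floor(6.75) = 6
Q1 = element at index 2 = 34
Q3 = element at index 6 = 72
IQR = 72 - 34 = 38
Final answer: 38


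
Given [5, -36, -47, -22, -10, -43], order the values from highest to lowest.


Original list: [5, -36, -47, -22, -10, -43]
Repeatedly take the largest remaining element:
  Remaining [5, -36, -47, -22, -10, -43] -> largest is 5
  Remaining [-36, -47, -22, -10, -43] -> largest is -10
  Remaining [-36, -47, -22, -43] -> largest is -22
  Remaining [-36, -47, -43] -> largest is -36
  Remaining [-47, -43] -> largest is -43
  Remaining [-47] -> largest is -47
Collecting the picks in order gives the descending list.
Final answer: [5, -10, -22, -36, -43, -47]


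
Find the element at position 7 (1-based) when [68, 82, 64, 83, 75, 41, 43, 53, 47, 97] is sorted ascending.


Sort ascending: [41, 43, 47, 53, 64, 68, 75, 82, 83, 97]
The 7th element (1-indexed) is at index 6.
Value = 75
Final answer: 75


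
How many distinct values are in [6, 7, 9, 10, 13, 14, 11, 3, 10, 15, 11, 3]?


List all unique values:
Distinct values: [3, 6, 7, 9, 10, 11, 13, 14, 15]
Count = 9
Final answer: 9


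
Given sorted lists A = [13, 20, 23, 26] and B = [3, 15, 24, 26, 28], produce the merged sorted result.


List A: [13, 20, 23, 26]
List B: [3, 15, 24, 26, 28]
Repeatedly compare the front elements and take the smaller:
  13 vs 3 -> take 3
  13 vs 15 -> take 13
  20 vs 15 -> take 15
  20 vs 24 -> take 20
  23 vs 24 -> take 23
  26 vs 24 -> take 24
  26 vs 26 -> take 26
  A is exhausted; append the rest of B: [26, 28]
Final answer: [3, 13, 15, 20, 23, 24, 26, 26, 28]


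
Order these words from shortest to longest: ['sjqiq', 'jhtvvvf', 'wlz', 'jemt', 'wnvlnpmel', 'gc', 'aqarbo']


Compute lengths:
  'sjqiq' has length 5
  'jhtvvvf' has length 7
  'wlz' has length 3
  'jemt' has length 4
  'wnvlnpmel' has length 9
  'gc' has length 2
  'aqarbo' has length 6
Lengths in increasing order: 2 < 3 < 4 < 5 < 6 < 7 < 9
Listing the words in that order gives the answer.
Final answer: ['gc', 'wlz', 'jemt', 'sjqiq', 'aqarbo', 'jhtvvvf', 'wnvlnpmel']


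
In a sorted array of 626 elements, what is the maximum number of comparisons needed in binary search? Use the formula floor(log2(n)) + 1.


Binary search halves the search space each step.
Maximum comparisons = floor(log2(626)) + 1
log2(626) = 9.29
floor(log2(626)) = 9, so 9 + 1 = 10
Final answer: 10


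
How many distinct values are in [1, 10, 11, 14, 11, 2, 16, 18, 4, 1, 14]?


List all unique values:
Distinct values: [1, 2, 4, 10, 11, 14, 16, 18]
Count = 8
Final answer: 8


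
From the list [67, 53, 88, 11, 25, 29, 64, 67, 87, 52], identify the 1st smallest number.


Sort ascending: [11, 25, 29, 52, 53, 64, 67, 67, 87, 88]
The 1st element (1-indexed) is at index 0.
Value = 11
Final answer: 11


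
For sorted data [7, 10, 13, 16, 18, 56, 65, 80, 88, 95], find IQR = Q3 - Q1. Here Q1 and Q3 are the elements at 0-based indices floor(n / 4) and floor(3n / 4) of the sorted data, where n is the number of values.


The data has n = 10 elements.
Q1 index = floor(10 / 4) = floor(2.5) = 2; Q3 index = floor(3 * 10 / 4) = floor(7.5) = 7
Q1 = element at index 2 = 13
Q3 = element at index 7 = 80
IQR = 80 - 13 = 67
Final answer: 67


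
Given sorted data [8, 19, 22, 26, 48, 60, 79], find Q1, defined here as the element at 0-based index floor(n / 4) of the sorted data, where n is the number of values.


The list has n = 7 elements.
Q1 index = floor(7 / 4) = floor(1.75) = 1
Counting from index 0 in the sorted data, the element at index 1 is 19.
Final answer: 19


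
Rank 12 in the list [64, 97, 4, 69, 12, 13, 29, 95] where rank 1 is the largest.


Sort descending: [97, 95, 69, 64, 29, 13, 12, 4]
Find 12 in the sorted list.
12 is at position 7.
Final answer: 7


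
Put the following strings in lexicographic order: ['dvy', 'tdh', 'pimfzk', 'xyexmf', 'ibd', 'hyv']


Compare strings character by character (the first differing letter decides):
  'dvy' < 'hyv' since 'd' < 'h' at position 1
  'hyv' < 'ibd' since 'h' < 'i' at position 1
  'ibd' < 'pimfzk' since 'i' < 'p' at position 1
  'pimfzk' < 'tdh' since 'p' < 't' at position 1
  'tdh' < 'xyexmf' since 't' < 'x' at position 1
Chaining these comparisons gives the alphabetical order.
Final answer: ['dvy', 'hyv', 'ibd', 'pimfzk', 'tdh', 'xyexmf']


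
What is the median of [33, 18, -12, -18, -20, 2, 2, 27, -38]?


First, sort the list: [-38, -20, -18, -12, 2, 2, 18, 27, 33]
The list has 9 elements (odd count).
The middle index is 4 (0-based), and the element there is 2.
Final answer: 2


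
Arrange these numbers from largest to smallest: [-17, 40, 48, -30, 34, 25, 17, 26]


Original list: [-17, 40, 48, -30, 34, 25, 17, 26]
Repeatedly take the largest remaining element:
  Remaining [-17, 40, 48, -30, 34, 25, 17, 26] -> largest is 48
  Remaining [-17, 40, -30, 34, 25, 17, 26] -> largest is 40
  Remaining [-17, -30, 34, 25, 17, 26] -> largest is 34
  Remaining [-17, -30, 25, 17, 26] -> largest is 26
  Remaining [-17, -30, 25, 17] -> largest is 25
  Remaining [-17, -30, 17] -> largest is 17
  Remaining [-17, -30] -> largest is -17
  Remaining [-30] -> largest is -30
Collecting the picks in order gives the descending list.
Final answer: [48, 40, 34, 26, 25, 17, -17, -30]


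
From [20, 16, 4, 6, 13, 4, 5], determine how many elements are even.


Check each element:
  20 is even
  16 is even
  4 is even
  6 is even
  13 is odd
  4 is even
  5 is odd
Evens: [20, 16, 4, 6, 4]
Count of evens = 5
Final answer: 5


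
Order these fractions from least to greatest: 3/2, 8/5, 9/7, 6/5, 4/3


Convert to decimal for comparison:
  3/2 = 1.5
  8/5 = 1.6
  9/7 = 1.2857
  6/5 = 1.2
  4/3 = 1.3333
Decimals in increasing order: 1.2 < 1.2857 < 1.3333 < 1.5 < 1.6
Writing each back as its fraction gives the sorted order.
Final answer: 6/5, 9/7, 4/3, 3/2, 8/5


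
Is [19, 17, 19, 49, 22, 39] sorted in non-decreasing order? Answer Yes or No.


Check consecutive pairs:
  19 <= 17? False
  17 <= 19? True
  19 <= 49? True
  49 <= 22? False
  22 <= 39? True
2 consecutive pair(s) are out of order, so the list is not sorted.
Final answer: No


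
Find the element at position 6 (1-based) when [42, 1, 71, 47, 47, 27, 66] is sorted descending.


Sort descending: [71, 66, 47, 47, 42, 27, 1]
The 6th element (1-indexed) is at index 5.
Value = 27
Final answer: 27


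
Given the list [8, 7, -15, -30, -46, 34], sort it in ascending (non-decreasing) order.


Original list: [8, 7, -15, -30, -46, 34]
Repeatedly take the smallest remaining element:
  Remaining [8, 7, -15, -30, -46, 34] -> smallest is -46
  Remaining [8, 7, -15, -30, 34] -> smallest is -30
  Remaining [8, 7, -15, 34] -> smallest is -15
  Remaining [8, 7, 34] -> smallest is 7
  Remaining [8, 34] -> smallest is 8
  Remaining [34] -> smallest is 34
Collecting the picks in order gives the sorted list.
Final answer: [-46, -30, -15, 7, 8, 34]


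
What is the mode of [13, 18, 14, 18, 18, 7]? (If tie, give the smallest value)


Count the frequency of each value:
  7 appears 1 time(s)
  13 appears 1 time(s)
  14 appears 1 time(s)
  18 appears 3 time(s)
Maximum frequency is 3.
Only 18 reaches that frequency, so it is the mode.
Final answer: 18


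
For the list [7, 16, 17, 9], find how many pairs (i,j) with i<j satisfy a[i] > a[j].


For each element, count the later elements that are smaller than it:
  7 (index 0): smaller elements after it = [] -> 0
  16 (index 1): smaller elements after it = [9] -> 1
  17 (index 2): smaller elements after it = [9] -> 1
Total inversions = 0 + 1 + 1 = 2
Final answer: 2


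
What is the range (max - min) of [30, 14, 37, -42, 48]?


Maximum value: 48
Minimum value: -42
Range = 48 - (-42) = 90
Final answer: 90


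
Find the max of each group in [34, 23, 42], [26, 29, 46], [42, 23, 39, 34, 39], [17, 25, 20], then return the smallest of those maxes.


Find max of each group:
  Group 1: [34, 23, 42] -> max = 42
  Group 2: [26, 29, 46] -> max = 46
  Group 3: [42, 23, 39, 34, 39] -> max = 42
  Group 4: [17, 25, 20] -> max = 25
Maxes: [42, 46, 42, 25]
Minimum of maxes = 25
Final answer: 25


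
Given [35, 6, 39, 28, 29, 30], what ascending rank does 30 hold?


Sort ascending: [6, 28, 29, 30, 35, 39]
Find 30 in the sorted list.
30 is at position 4 (1-indexed).
Final answer: 4


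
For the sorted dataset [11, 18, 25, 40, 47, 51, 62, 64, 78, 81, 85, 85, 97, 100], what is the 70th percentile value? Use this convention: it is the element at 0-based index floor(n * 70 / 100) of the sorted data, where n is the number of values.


The dataset has n = 14 elements.
Index = floor(14 * 70 / 100) = floor(980 / 100) = floor(9.8) = 9
Counting from index 0 in the sorted data, the element at index 9 is 81.
Final answer: 81


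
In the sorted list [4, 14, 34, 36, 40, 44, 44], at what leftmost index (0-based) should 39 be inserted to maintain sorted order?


List is sorted: [4, 14, 34, 36, 40, 44, 44]
We need the leftmost position where 39 can be inserted, i.e. the first index whose element is >= 39 (or the end of the list if none is).
Binary search with low=0, high=7 (0-based indices):
  low=0, high=7, mid=3: a[3]=36 < 39, so low = 4
  low=4, high=7, mid=5: a[5]=44 >= 39, so high = 5
  low=4, high=5, mid=4: a[4]=40 >= 39, so high = 4
Now low = high = 4, so the insertion index is 4.
Final answer: 4


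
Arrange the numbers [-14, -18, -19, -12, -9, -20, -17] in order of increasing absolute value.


Compute absolute values:
  |-14| = 14
  |-18| = 18
  |-19| = 19
  |-12| = 12
  |-9| = 9
  |-20| = 20
  |-17| = 17
Absolute values in increasing order: 9 < 12 < 14 < 17 < 18 < 19 < 20
Listing the original numbers in that order gives the answer.
Final answer: [-9, -12, -14, -17, -18, -19, -20]


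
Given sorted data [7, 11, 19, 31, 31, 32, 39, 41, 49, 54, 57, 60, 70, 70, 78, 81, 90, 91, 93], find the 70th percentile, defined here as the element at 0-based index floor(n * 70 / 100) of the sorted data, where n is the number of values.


The dataset has n = 19 elements.
Index = floor(19 * 70 / 100) = floor(1330 / 100) = floor(13.3) = 13
Counting from index 0 in the sorted data, the element at index 13 is 70.
Final answer: 70


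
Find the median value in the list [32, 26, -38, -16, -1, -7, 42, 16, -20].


First, sort the list: [-38, -20, -16, -7, -1, 16, 26, 32, 42]
The list has 9 elements (odd count).
The middle index is 4 (0-based), and the element there is -1.
Final answer: -1


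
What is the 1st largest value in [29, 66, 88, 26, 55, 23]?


Sort descending: [88, 66, 55, 29, 26, 23]
The 1st element (1-indexed) is at index 0.
Value = 88
Final answer: 88


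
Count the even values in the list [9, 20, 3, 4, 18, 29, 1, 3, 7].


Check each element:
  9 is odd
  20 is even
  3 is odd
  4 is even
  18 is even
  29 is odd
  1 is odd
  3 is odd
  7 is odd
Evens: [20, 4, 18]
Count of evens = 3
Final answer: 3


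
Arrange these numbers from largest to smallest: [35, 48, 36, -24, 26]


Original list: [35, 48, 36, -24, 26]
Repeatedly take the largest remaining element:
  Remaining [35, 48, 36, -24, 26] -> largest is 48
  Remaining [35, 36, -24, 26] -> largest is 36
  Remaining [35, -24, 26] -> largest is 35
  Remaining [-24, 26] -> largest is 26
  Remaining [-24] -> largest is -24
Collecting the picks in order gives the descending list.
Final answer: [48, 36, 35, 26, -24]


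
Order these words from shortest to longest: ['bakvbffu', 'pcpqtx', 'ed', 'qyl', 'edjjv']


Compute lengths:
  'bakvbffu' has length 8
  'pcpqtx' has length 6
  'ed' has length 2
  'qyl' has length 3
  'edjjv' has length 5
Lengths in increasing order: 2 < 3 < 5 < 6 < 8
Listing the words in that order gives the answer.
Final answer: ['ed', 'qyl', 'edjjv', 'pcpqtx', 'bakvbffu']


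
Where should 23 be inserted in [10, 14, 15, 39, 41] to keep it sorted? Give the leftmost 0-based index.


List is sorted: [10, 14, 15, 39, 41]
We need the leftmost position where 23 can be inserted, i.e. the first index whose element is >= 23 (or the end of the list if none is).
Binary search with low=0, high=5 (0-based indices):
  low=0, high=5, mid=2: a[2]=15 < 23, so low = 3
  low=3, high=5, mid=4: a[4]=41 >= 23, so high = 4
  low=3, high=4, mid=3: a[3]=39 >= 23, so high = 3
Now low = high = 3, so the insertion index is 3.
Final answer: 3


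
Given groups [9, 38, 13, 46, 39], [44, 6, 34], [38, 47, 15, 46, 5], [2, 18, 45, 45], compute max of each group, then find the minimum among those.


Find max of each group:
  Group 1: [9, 38, 13, 46, 39] -> max = 46
  Group 2: [44, 6, 34] -> max = 44
  Group 3: [38, 47, 15, 46, 5] -> max = 47
  Group 4: [2, 18, 45, 45] -> max = 45
Maxes: [46, 44, 47, 45]
Minimum of maxes = 44
Final answer: 44


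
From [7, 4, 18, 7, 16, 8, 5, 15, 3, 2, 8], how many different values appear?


List all unique values:
Distinct values: [2, 3, 4, 5, 7, 8, 15, 16, 18]
Count = 9
Final answer: 9


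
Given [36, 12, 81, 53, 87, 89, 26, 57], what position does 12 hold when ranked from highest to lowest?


Sort descending: [89, 87, 81, 57, 53, 36, 26, 12]
Find 12 in the sorted list.
12 is at position 8.
Final answer: 8


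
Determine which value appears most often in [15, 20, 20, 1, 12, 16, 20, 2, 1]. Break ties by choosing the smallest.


Count the frequency of each value:
  1 appears 2 time(s)
  2 appears 1 time(s)
  12 appears 1 time(s)
  15 appears 1 time(s)
  16 appears 1 time(s)
  20 appears 3 time(s)
Maximum frequency is 3.
Only 20 reaches that frequency, so it is the mode.
Final answer: 20


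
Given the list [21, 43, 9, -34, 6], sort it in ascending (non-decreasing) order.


Original list: [21, 43, 9, -34, 6]
Repeatedly take the smallest remaining element:
  Remaining [21, 43, 9, -34, 6] -> smallest is -34
  Remaining [21, 43, 9, 6] -> smallest is 6
  Remaining [21, 43, 9] -> smallest is 9
  Remaining [21, 43] -> smallest is 21
  Remaining [43] -> smallest is 43
Collecting the picks in order gives the sorted list.
Final answer: [-34, 6, 9, 21, 43]


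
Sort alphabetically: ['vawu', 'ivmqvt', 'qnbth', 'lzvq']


Compare strings character by character (the first differing letter decides):
  'ivmqvt' < 'lzvq' since 'i' < 'l' at position 1
  'lzvq' < 'qnbth' since 'l' < 'q' at position 1
  'qnbth' < 'vawu' since 'q' < 'v' at position 1
Chaining these comparisons gives the alphabetical order.
Final answer: ['ivmqvt', 'lzvq', 'qnbth', 'vawu']


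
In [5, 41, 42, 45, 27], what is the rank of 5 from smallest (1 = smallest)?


Sort ascending: [5, 27, 41, 42, 45]
Find 5 in the sorted list.
5 is at position 1 (1-indexed).
Final answer: 1


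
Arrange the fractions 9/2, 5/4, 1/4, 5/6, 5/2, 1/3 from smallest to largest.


Convert to decimal for comparison:
  9/2 = 4.5
  5/4 = 1.25
  1/4 = 0.25
  5/6 = 0.8333
  5/2 = 2.5
  1/3 = 0.3333
Decimals in increasing order: 0.25 < 0.3333 < 0.8333 < 1.25 < 2.5 < 4.5
Writing each back as its fraction gives the sorted order.
Final answer: 1/4, 1/3, 5/6, 5/4, 5/2, 9/2


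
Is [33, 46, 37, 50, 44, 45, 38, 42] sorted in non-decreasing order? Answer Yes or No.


Check consecutive pairs:
  33 <= 46? True
  46 <= 37? False
  37 <= 50? True
  50 <= 44? False
  44 <= 45? True
  45 <= 38? False
  38 <= 42? True
3 consecutive pair(s) are out of order, so the list is not sorted.
Final answer: No


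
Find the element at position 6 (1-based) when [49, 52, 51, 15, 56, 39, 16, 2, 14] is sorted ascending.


Sort ascending: [2, 14, 15, 16, 39, 49, 51, 52, 56]
The 6th element (1-indexed) is at index 5.
Value = 49
Final answer: 49


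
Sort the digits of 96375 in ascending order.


The number 96375 has digits: 9, 6, 3, 7, 5
Sorted: 3, 5, 6, 7, 9
Joining the sorted digits gives the result.
Final answer: 35679


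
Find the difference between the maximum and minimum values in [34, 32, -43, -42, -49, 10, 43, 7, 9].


Maximum value: 43
Minimum value: -49
Range = 43 - (-49) = 92
Final answer: 92


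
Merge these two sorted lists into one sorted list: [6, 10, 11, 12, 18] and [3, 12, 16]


List A: [6, 10, 11, 12, 18]
List B: [3, 12, 16]
Repeatedly compare the front elements and take the smaller:
  6 vs 3 -> take 3
  6 vs 12 -> take 6
  10 vs 12 -> take 10
  11 vs 12 -> take 11
  12 vs 12 -> take 12
  18 vs 12 -> take 12
  18 vs 16 -> take 16
  B is exhausted; append the rest of A: [18]
Final answer: [3, 6, 10, 11, 12, 12, 16, 18]


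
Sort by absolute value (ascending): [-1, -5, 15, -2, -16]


Compute absolute values:
  |-1| = 1
  |-5| = 5
  |15| = 15
  |-2| = 2
  |-16| = 16
Absolute values in increasing order: 1 < 2 < 5 < 15 < 16
Listing the original numbers in that order gives the answer.
Final answer: [-1, -2, -5, 15, -16]


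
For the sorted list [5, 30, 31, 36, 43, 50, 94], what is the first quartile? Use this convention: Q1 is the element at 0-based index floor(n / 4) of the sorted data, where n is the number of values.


The list has n = 7 elements.
Q1 index = floor(7 / 4) = floor(1.75) = 1
Counting from index 0 in the sorted data, the element at index 1 is 30.
Final answer: 30


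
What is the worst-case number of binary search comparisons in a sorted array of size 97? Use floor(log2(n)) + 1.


Binary search halves the search space each step.
Maximum comparisons = floor(log2(97)) + 1
log2(97) = 6.5999
floor(log2(97)) = 6, so 6 + 1 = 7
Final answer: 7


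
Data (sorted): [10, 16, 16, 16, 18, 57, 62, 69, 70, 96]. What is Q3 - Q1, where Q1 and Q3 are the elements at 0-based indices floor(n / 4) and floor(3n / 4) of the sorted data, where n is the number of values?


The data has n = 10 elements.
Q1 index = floor(10 / 4) = floor(2.5) = 2; Q3 index = floor(3 * 10 / 4) = floor(7.5) = 7
Q1 = element at index 2 = 16
Q3 = element at index 7 = 69
IQR = 69 - 16 = 53
Final answer: 53


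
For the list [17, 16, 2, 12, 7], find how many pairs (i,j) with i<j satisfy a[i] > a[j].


For each element, count the later elements that are smaller than it:
  17 (index 0): smaller elements after it = [16, 2, 12, 7] -> 4
  16 (index 1): smaller elements after it = [2, 12, 7] -> 3
  2 (index 2): smaller elements after it = [] -> 0
  12 (index 3): smaller elements after it = [7] -> 1
Total inversions = 4 + 3 + 0 + 1 = 8
Final answer: 8


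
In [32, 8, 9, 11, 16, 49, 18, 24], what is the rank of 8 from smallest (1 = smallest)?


Sort ascending: [8, 9, 11, 16, 18, 24, 32, 49]
Find 8 in the sorted list.
8 is at position 1 (1-indexed).
Final answer: 1


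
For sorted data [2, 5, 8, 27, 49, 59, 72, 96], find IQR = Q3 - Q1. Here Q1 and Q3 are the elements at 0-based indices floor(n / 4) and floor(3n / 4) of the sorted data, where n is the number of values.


The data has n = 8 elements.
Q1 index = floor(8 / 4) = floor(2) = 2; Q3 index = floor(3 * 8 / 4) = floor(6) = 6
Q1 = element at index 2 = 8
Q3 = element at index 6 = 72
IQR = 72 - 8 = 64
Final answer: 64


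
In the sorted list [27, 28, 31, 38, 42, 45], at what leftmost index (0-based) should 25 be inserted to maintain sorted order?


List is sorted: [27, 28, 31, 38, 42, 45]
We need the leftmost position where 25 can be inserted, i.e. the first index whose element is >= 25 (or the end of the list if none is).
Binary search with low=0, high=6 (0-based indices):
  low=0, high=6, mid=3: a[3]=38 >= 25, so high = 3
  low=0, high=3, mid=1: a[1]=28 >= 25, so high = 1
  low=0, high=1, mid=0: a[0]=27 >= 25, so high = 0
Now low = high = 0, so the insertion index is 0.
Final answer: 0


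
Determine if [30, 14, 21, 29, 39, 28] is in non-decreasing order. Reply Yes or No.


Check consecutive pairs:
  30 <= 14? False
  14 <= 21? True
  21 <= 29? True
  29 <= 39? True
  39 <= 28? False
2 consecutive pair(s) are out of order, so the list is not sorted.
Final answer: No


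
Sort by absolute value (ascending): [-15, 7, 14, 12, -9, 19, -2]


Compute absolute values:
  |-15| = 15
  |7| = 7
  |14| = 14
  |12| = 12
  |-9| = 9
  |19| = 19
  |-2| = 2
Absolute values in increasing order: 2 < 7 < 9 < 12 < 14 < 15 < 19
Listing the original numbers in that order gives the answer.
Final answer: [-2, 7, -9, 12, 14, -15, 19]


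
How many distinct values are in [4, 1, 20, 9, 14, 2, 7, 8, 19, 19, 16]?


List all unique values:
Distinct values: [1, 2, 4, 7, 8, 9, 14, 16, 19, 20]
Count = 10
Final answer: 10


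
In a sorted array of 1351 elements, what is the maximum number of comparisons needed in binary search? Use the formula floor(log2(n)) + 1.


Binary search halves the search space each step.
Maximum comparisons = floor(log2(1351)) + 1
log2(1351) = 10.3998
floor(log2(1351)) = 10, so 10 + 1 = 11
Final answer: 11


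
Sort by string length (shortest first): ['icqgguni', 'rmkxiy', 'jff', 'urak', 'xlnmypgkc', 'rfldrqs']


Compute lengths:
  'icqgguni' has length 8
  'rmkxiy' has length 6
  'jff' has length 3
  'urak' has length 4
  'xlnmypgkc' has length 9
  'rfldrqs' has length 7
Lengths in increasing order: 3 < 4 < 6 < 7 < 8 < 9
Listing the words in that order gives the answer.
Final answer: ['jff', 'urak', 'rmkxiy', 'rfldrqs', 'icqgguni', 'xlnmypgkc']


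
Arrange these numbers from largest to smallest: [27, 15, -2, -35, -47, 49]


Original list: [27, 15, -2, -35, -47, 49]
Repeatedly take the largest remaining element:
  Remaining [27, 15, -2, -35, -47, 49] -> largest is 49
  Remaining [27, 15, -2, -35, -47] -> largest is 27
  Remaining [15, -2, -35, -47] -> largest is 15
  Remaining [-2, -35, -47] -> largest is -2
  Remaining [-35, -47] -> largest is -35
  Remaining [-47] -> largest is -47
Collecting the picks in order gives the descending list.
Final answer: [49, 27, 15, -2, -35, -47]


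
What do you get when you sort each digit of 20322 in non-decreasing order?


The number 20322 has digits: 2, 0, 3, 2, 2
Sorted: 0, 2, 2, 2, 3
Joining the sorted digits gives the result.
Final answer: 02223


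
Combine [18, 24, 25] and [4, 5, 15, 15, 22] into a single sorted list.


List A: [18, 24, 25]
List B: [4, 5, 15, 15, 22]
Repeatedly compare the front elements and take the smaller:
  18 vs 4 -> take 4
  18 vs 5 -> take 5
  18 vs 15 -> take 15
  18 vs 15 -> take 15
  18 vs 22 -> take 18
  24 vs 22 -> take 22
  B is exhausted; append the rest of A: [24, 25]
Final answer: [4, 5, 15, 15, 18, 22, 24, 25]


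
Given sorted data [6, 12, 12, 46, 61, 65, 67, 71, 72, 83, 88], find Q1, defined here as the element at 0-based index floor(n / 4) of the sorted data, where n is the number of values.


The list has n = 11 elements.
Q1 index = floor(11 / 4) = floor(2.75) = 2
Counting from index 0 in the sorted data, the element at index 2 is 12.
Final answer: 12


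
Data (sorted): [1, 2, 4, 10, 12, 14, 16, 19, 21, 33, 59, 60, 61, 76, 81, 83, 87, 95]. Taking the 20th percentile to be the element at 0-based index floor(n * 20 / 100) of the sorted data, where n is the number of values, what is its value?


The dataset has n = 18 elements.
Index = floor(18 * 20 / 100) = floor(360 / 100) = floor(3.6) = 3
Counting from index 0 in the sorted data, the element at index 3 is 10.
Final answer: 10


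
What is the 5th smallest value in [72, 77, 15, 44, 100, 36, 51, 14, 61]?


Sort ascending: [14, 15, 36, 44, 51, 61, 72, 77, 100]
The 5th element (1-indexed) is at index 4.
Value = 51
Final answer: 51


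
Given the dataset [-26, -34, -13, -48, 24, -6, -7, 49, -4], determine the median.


First, sort the list: [-48, -34, -26, -13, -7, -6, -4, 24, 49]
The list has 9 elements (odd count).
The middle index is 4 (0-based), and the element there is -7.
Final answer: -7


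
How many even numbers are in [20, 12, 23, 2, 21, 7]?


Check each element:
  20 is even
  12 is even
  23 is odd
  2 is even
  21 is odd
  7 is odd
Evens: [20, 12, 2]
Count of evens = 3
Final answer: 3


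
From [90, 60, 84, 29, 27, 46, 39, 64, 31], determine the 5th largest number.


Sort descending: [90, 84, 64, 60, 46, 39, 31, 29, 27]
The 5th element (1-indexed) is at index 4.
Value = 46
Final answer: 46


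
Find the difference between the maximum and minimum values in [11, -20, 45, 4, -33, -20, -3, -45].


Maximum value: 45
Minimum value: -45
Range = 45 - (-45) = 90
Final answer: 90


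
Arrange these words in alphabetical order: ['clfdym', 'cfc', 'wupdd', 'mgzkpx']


Compare strings character by character (the first differing letter decides):
  'cfc' < 'clfdym' since 'f' < 'l' at position 2
  'clfdym' < 'mgzkpx' since 'c' < 'm' at position 1
  'mgzkpx' < 'wupdd' since 'm' < 'w' at position 1
Chaining these comparisons gives the alphabetical order.
Final answer: ['cfc', 'clfdym', 'mgzkpx', 'wupdd']


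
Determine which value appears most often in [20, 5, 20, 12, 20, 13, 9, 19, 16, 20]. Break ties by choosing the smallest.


Count the frequency of each value:
  5 appears 1 time(s)
  9 appears 1 time(s)
  12 appears 1 time(s)
  13 appears 1 time(s)
  16 appears 1 time(s)
  19 appears 1 time(s)
  20 appears 4 time(s)
Maximum frequency is 4.
Only 20 reaches that frequency, so it is the mode.
Final answer: 20


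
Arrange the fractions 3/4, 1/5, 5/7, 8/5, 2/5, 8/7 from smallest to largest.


Convert to decimal for comparison:
  3/4 = 0.75
  1/5 = 0.2
  5/7 = 0.7143
  8/5 = 1.6
  2/5 = 0.4
  8/7 = 1.1429
Decimals in increasing order: 0.2 < 0.4 < 0.7143 < 0.75 < 1.1429 < 1.6
Writing each back as its fraction gives the sorted order.
Final answer: 1/5, 2/5, 5/7, 3/4, 8/7, 8/5


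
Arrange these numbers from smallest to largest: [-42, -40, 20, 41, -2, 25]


Original list: [-42, -40, 20, 41, -2, 25]
Repeatedly take the smallest remaining element:
  Remaining [-42, -40, 20, 41, -2, 25] -> smallest is -42
  Remaining [-40, 20, 41, -2, 25] -> smallest is -40
  Remaining [20, 41, -2, 25] -> smallest is -2
  Remaining [20, 41, 25] -> smallest is 20
  Remaining [41, 25] -> smallest is 25
  Remaining [41] -> smallest is 41
Collecting the picks in order gives the sorted list.
Final answer: [-42, -40, -2, 20, 25, 41]


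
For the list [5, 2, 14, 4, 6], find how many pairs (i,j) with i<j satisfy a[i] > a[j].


For each element, count the later elements that are smaller than it:
  5 (index 0): smaller elements after it = [2, 4] -> 2
  2 (index 1): smaller elements after it = [] -> 0
  14 (index 2): smaller elements after it = [4, 6] -> 2
  4 (index 3): smaller elements after it = [] -> 0
Total inversions = 2 + 0 + 2 + 0 = 4
Final answer: 4


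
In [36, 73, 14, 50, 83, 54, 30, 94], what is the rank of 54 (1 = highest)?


Sort descending: [94, 83, 73, 54, 50, 36, 30, 14]
Find 54 in the sorted list.
54 is at position 4.
Final answer: 4


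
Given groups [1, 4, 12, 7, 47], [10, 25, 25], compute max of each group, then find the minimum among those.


Find max of each group:
  Group 1: [1, 4, 12, 7, 47] -> max = 47
  Group 2: [10, 25, 25] -> max = 25
Maxes: [47, 25]
Minimum of maxes = 25
Final answer: 25


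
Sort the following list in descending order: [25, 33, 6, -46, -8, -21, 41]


Original list: [25, 33, 6, -46, -8, -21, 41]
Repeatedly take the largest remaining element:
  Remaining [25, 33, 6, -46, -8, -21, 41] -> largest is 41
  Remaining [25, 33, 6, -46, -8, -21] -> largest is 33
  Remaining [25, 6, -46, -8, -21] -> largest is 25
  Remaining [6, -46, -8, -21] -> largest is 6
  Remaining [-46, -8, -21] -> largest is -8
  Remaining [-46, -21] -> largest is -21
  Remaining [-46] -> largest is -46
Collecting the picks in order gives the descending list.
Final answer: [41, 33, 25, 6, -8, -21, -46]


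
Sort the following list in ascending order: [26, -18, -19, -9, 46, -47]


Original list: [26, -18, -19, -9, 46, -47]
Repeatedly take the smallest remaining element:
  Remaining [26, -18, -19, -9, 46, -47] -> smallest is -47
  Remaining [26, -18, -19, -9, 46] -> smallest is -19
  Remaining [26, -18, -9, 46] -> smallest is -18
  Remaining [26, -9, 46] -> smallest is -9
  Remaining [26, 46] -> smallest is 26
  Remaining [46] -> smallest is 46
Collecting the picks in order gives the sorted list.
Final answer: [-47, -19, -18, -9, 26, 46]


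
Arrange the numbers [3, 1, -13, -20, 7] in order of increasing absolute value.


Compute absolute values:
  |3| = 3
  |1| = 1
  |-13| = 13
  |-20| = 20
  |7| = 7
Absolute values in increasing order: 1 < 3 < 7 < 13 < 20
Listing the original numbers in that order gives the answer.
Final answer: [1, 3, 7, -13, -20]


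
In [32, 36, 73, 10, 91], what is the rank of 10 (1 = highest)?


Sort descending: [91, 73, 36, 32, 10]
Find 10 in the sorted list.
10 is at position 5.
Final answer: 5


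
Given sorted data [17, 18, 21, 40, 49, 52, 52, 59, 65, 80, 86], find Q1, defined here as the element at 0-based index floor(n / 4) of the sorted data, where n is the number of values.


The list has n = 11 elements.
Q1 index = floor(11 / 4) = floor(2.75) = 2
Counting from index 0 in the sorted data, the element at index 2 is 21.
Final answer: 21


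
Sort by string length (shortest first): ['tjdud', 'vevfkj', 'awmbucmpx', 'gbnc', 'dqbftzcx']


Compute lengths:
  'tjdud' has length 5
  'vevfkj' has length 6
  'awmbucmpx' has length 9
  'gbnc' has length 4
  'dqbftzcx' has length 8
Lengths in increasing order: 4 < 5 < 6 < 8 < 9
Listing the words in that order gives the answer.
Final answer: ['gbnc', 'tjdud', 'vevfkj', 'dqbftzcx', 'awmbucmpx']


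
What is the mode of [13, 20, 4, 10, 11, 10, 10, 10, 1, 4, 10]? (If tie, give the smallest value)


Count the frequency of each value:
  1 appears 1 time(s)
  4 appears 2 time(s)
  10 appears 5 time(s)
  11 appears 1 time(s)
  13 appears 1 time(s)
  20 appears 1 time(s)
Maximum frequency is 5.
Only 10 reaches that frequency, so it is the mode.
Final answer: 10


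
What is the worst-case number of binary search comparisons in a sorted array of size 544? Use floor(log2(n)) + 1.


Binary search halves the search space each step.
Maximum comparisons = floor(log2(544)) + 1
log2(544) = 9.0875
floor(log2(544)) = 9, so 9 + 1 = 10
Final answer: 10


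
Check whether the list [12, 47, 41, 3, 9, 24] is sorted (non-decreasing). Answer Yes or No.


Check consecutive pairs:
  12 <= 47? True
  47 <= 41? False
  41 <= 3? False
  3 <= 9? True
  9 <= 24? True
2 consecutive pair(s) are out of order, so the list is not sorted.
Final answer: No


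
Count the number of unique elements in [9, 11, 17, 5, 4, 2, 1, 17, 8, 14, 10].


List all unique values:
Distinct values: [1, 2, 4, 5, 8, 9, 10, 11, 14, 17]
Count = 10
Final answer: 10


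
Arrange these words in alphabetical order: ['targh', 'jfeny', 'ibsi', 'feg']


Compare strings character by character (the first differing letter decides):
  'feg' < 'ibsi' since 'f' < 'i' at position 1
  'ibsi' < 'jfeny' since 'i' < 'j' at position 1
  'jfeny' < 'targh' since 'j' < 't' at position 1
Chaining these comparisons gives the alphabetical order.
Final answer: ['feg', 'ibsi', 'jfeny', 'targh']


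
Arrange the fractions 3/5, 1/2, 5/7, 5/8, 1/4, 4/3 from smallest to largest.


Convert to decimal for comparison:
  3/5 = 0.6
  1/2 = 0.5
  5/7 = 0.7143
  5/8 = 0.625
  1/4 = 0.25
  4/3 = 1.3333
Decimals in increasing order: 0.25 < 0.5 < 0.6 < 0.625 < 0.7143 < 1.3333
Writing each back as its fraction gives the sorted order.
Final answer: 1/4, 1/2, 3/5, 5/8, 5/7, 4/3


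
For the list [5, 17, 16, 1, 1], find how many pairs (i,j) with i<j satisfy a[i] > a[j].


For each element, count the later elements that are smaller than it:
  5 (index 0): smaller elements after it = [1, 1] -> 2
  17 (index 1): smaller elements after it = [16, 1, 1] -> 3
  16 (index 2): smaller elements after it = [1, 1] -> 2
  1 (index 3): smaller elements after it = [] -> 0
Total inversions = 2 + 3 + 2 + 0 = 7
Final answer: 7


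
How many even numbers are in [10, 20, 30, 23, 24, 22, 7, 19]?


Check each element:
  10 is even
  20 is even
  30 is even
  23 is odd
  24 is even
  22 is even
  7 is odd
  19 is odd
Evens: [10, 20, 30, 24, 22]
Count of evens = 5
Final answer: 5


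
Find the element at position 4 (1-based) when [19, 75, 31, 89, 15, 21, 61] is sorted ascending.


Sort ascending: [15, 19, 21, 31, 61, 75, 89]
The 4th element (1-indexed) is at index 3.
Value = 31
Final answer: 31


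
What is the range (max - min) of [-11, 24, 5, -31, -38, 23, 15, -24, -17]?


Maximum value: 24
Minimum value: -38
Range = 24 - (-38) = 62
Final answer: 62


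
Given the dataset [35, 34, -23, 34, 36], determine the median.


First, sort the list: [-23, 34, 34, 35, 36]
The list has 5 elements (odd count).
The middle index is 2 (0-based), and the element there is 34.
Final answer: 34


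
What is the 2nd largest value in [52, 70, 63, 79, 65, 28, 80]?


Sort descending: [80, 79, 70, 65, 63, 52, 28]
The 2nd element (1-indexed) is at index 1.
Value = 79
Final answer: 79


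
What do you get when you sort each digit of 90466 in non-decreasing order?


The number 90466 has digits: 9, 0, 4, 6, 6
Sorted: 0, 4, 6, 6, 9
Joining the sorted digits gives the result.
Final answer: 04669
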